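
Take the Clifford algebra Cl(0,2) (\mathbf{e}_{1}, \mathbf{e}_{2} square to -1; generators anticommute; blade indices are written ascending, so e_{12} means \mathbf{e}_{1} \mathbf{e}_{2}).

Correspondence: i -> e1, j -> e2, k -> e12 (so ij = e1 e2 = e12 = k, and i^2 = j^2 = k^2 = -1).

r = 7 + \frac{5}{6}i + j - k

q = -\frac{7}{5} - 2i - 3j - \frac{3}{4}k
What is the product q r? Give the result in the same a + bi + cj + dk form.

In blades: q = -\frac{7}{5} - 2 e_{1} - 3 e_{2} - \frac{3}{4} e_{12}, r = 7 + \frac{5}{6} e_{1} + e_{2} - e_{12}.
Distribute q over r term by term (generator squares from the signature, products reordered to ascending indices): (-\frac{7}{5})*r = -\frac{49}{5} - \frac{7}{6} e_{1} - \frac{7}{5} e_{2} + \frac{7}{5} e_{12}; (-2 e_{1})*r = \frac{5}{3} - 14 e_{1} - 2 e_{2} - 2 e_{12}; (-3 e_{2})*r = 3 + 3 e_{1} - 21 e_{2} + \frac{5}{2} e_{12}; (-\frac{3}{4} e_{12})*r = -\frac{3}{4} + \frac{3}{4} e_{1} - \frac{5}{8} e_{2} - \frac{21}{4} e_{12}.
Sum: -\frac{353}{60} - \frac{137}{12} e_{1} - \frac{1001}{40} e_{2} - \frac{67}{20} e_{12}; translating back through the correspondence:
Answer: -\frac{353}{60} - \frac{137}{12}i - \frac{1001}{40}j - \frac{67}{20}k


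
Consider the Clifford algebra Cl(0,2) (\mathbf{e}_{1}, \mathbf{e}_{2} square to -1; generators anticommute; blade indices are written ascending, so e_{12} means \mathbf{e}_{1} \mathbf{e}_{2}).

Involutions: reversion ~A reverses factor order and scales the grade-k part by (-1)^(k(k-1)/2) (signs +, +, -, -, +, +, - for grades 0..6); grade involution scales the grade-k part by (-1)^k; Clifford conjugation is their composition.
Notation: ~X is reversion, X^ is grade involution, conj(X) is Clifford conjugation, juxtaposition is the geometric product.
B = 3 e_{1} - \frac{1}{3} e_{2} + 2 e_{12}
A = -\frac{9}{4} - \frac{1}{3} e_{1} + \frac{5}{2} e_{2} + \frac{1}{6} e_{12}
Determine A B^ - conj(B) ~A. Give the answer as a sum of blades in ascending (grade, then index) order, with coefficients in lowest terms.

first term: -\frac{13}{6} + \frac{421}{36} e_{1} - \frac{7}{12} e_{2} + \frac{26}{9} e_{12}
second term: -\frac{13}{6} + \frac{421}{36} e_{1} - \frac{7}{12} e_{2} - \frac{26}{9} e_{12}
Answer: \frac{52}{9} e_{12}


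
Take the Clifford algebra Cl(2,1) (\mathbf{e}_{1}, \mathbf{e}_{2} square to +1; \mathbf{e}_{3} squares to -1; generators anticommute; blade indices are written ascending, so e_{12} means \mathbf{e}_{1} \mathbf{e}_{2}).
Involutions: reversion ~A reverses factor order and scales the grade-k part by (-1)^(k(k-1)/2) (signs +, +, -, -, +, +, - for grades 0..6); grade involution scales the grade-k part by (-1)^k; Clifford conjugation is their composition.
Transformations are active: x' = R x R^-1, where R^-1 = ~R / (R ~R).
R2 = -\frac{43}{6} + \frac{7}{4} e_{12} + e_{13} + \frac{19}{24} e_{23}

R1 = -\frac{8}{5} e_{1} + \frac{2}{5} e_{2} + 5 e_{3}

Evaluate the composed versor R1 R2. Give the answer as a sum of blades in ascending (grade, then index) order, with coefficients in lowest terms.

Distribute over the terms of R1 (each basis-blade product reordered to ascending indices, repeated generators contracted through their squares):
(-\frac{8}{5} e_{1}) R2 = \frac{172}{15} e_{1} - \frac{14}{5} e_{2} - \frac{8}{5} e_{3} - \frac{19}{15} e_{123}
(\frac{2}{5} e_{2}) R2 = -\frac{7}{10} e_{1} - \frac{43}{15} e_{2} + \frac{19}{60} e_{3} - \frac{2}{5} e_{123}
(5 e_{3}) R2 = 5 e_{1} + \frac{95}{24} e_{2} - \frac{215}{6} e_{3} + \frac{35}{4} e_{123}
Summing the partial products and collecting blades:
Answer: \frac{473}{30} e_{1} - \frac{41}{24} e_{2} - \frac{2227}{60} e_{3} + \frac{85}{12} e_{123}


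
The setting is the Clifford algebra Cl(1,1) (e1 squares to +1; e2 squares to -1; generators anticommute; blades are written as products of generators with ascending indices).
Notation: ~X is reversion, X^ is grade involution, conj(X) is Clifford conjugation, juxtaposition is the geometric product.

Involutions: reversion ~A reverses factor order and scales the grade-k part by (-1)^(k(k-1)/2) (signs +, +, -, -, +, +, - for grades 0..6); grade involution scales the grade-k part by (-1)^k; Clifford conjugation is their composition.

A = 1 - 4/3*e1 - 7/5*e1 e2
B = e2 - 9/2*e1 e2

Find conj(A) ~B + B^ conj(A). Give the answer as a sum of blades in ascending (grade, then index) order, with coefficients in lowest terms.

first term: 63/10 - 7/5*e1 + 7*e2 + 35/6*e1 e2
second term: -63/10 - 7/5*e1 + 5*e2 - 19/6*e1 e2
Answer: -14/5*e1 + 12*e2 + 8/3*e1 e2


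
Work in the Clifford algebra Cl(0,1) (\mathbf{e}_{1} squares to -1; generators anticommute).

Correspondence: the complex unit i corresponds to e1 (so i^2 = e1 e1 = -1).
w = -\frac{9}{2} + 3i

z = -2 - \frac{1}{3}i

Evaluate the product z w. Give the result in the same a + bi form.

In blades: z = -2 - \frac{1}{3} e_{1}, w = -\frac{9}{2} + 3 e_{1}.
Distribute z over w term by term (generator squares from the signature, products reordered to ascending indices): (-2)*w = 9 - 6 e_{1}; (-\frac{1}{3} e_{1})*w = 1 + \frac{3}{2} e_{1}.
Sum: 10 - \frac{9}{2} e_{1}; translating back through the correspondence:
Answer: 10 - \frac{9}{2}i


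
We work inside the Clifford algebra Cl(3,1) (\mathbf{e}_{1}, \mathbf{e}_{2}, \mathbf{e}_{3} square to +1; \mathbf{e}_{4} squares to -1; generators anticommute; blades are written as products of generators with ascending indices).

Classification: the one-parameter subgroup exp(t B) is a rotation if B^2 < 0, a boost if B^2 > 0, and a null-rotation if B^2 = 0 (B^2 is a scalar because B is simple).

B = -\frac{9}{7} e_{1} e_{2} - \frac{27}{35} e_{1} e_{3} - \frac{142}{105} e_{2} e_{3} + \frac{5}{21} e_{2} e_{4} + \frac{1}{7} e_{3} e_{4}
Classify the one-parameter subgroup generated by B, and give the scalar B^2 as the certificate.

B^2 term by term: the squares give (-\frac{9}{7})^2*(e_{1} e_{2})^2 + (-\frac{27}{35})^2*(e_{1} e_{3})^2 + (-\frac{142}{105})^2*(e_{2} e_{3})^2 + (\frac{5}{21})^2*(e_{2} e_{4})^2 + (\frac{1}{7})^2*(e_{3} e_{4})^2 = \frac{81}{49}*(-1) + \frac{729}{1225}*(-1) + \frac{20164}{11025}*(-1) + \frac{25}{441}*(+1) + \frac{1}{49}*(+1) = -4 (each basis 2-blade squares to minus the product of its generators' squares); cross terms between blades sharing an index anticommute and cancel; the commuting (index-disjoint) pairs give grade-4 terms 2*c*c'*(blade product), which cancel blade by blade — e_{1} e_{2} e_{3} e_{4}: -\frac{18}{49} + \frac{18}{49} = 0 — confirming B is simple. So B^2 = -4.
Answer: rotation, certificate B^2 = -4. Note: conjugating B changes its blade decomposition but never the scalar B^2 = -4, whose sign settles the classification.


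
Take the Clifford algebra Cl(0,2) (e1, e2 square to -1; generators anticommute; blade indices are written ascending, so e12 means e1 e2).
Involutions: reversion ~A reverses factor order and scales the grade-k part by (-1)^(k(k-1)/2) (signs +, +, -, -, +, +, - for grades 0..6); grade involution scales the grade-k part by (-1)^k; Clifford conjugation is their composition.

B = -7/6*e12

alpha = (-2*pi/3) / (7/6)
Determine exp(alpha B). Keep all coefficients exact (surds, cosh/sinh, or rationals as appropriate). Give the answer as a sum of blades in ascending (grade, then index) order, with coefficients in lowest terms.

B^2 = (-7/6)^2*(e12)^2 = 49/36*(-1) = -49/36 (a basis 2-blade squares to minus the product of its generators' squares).
B^2 = -49/36 — circular case — the even/odd split gives cos and sin: l = 7/6, alpha*l = -2*pi/3, so exp(alpha B) = cos(-2*pi/3) + (sin(-2*pi/3)/(7/6))*B = -1/2 + (-3*sqrt(3)/7)*B.
Answer: -1/2 + sqrt(3)/2*e12


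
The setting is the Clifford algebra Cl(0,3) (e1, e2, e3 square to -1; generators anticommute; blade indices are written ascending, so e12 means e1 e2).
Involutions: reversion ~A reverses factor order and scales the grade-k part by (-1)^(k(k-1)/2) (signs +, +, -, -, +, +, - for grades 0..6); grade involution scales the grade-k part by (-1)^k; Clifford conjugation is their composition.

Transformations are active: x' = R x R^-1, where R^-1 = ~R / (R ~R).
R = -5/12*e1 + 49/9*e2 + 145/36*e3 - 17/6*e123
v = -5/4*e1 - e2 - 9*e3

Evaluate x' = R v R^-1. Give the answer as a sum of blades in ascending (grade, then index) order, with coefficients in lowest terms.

~R = -5/12*e1 + 49/9*e2 + 145/36*e3 + 17/6*e123, and R ~R = -35035/648, so R^-1 = ~R / (-35035/648).
R v = 5929/144 - 329/18*e12 + 1673/144*e13 - 3493/72*e23
Answer: -32033/10010*e1 - 17037/2002*e2 + 19013/20020*e3


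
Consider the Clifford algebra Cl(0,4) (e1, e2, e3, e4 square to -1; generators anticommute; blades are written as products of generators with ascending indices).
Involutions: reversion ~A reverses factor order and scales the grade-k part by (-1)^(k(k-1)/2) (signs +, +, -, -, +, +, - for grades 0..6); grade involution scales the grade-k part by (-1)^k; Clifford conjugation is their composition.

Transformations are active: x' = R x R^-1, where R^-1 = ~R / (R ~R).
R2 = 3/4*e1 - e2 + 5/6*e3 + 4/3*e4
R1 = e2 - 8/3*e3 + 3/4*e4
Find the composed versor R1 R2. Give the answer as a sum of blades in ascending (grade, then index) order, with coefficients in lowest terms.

Distribute over the terms of R1 (each basis-blade product reordered to ascending indices, repeated generators contracted through their squares):
(e2) R2 = 1 - 3/4*e1 e2 + 5/6*e2 e3 + 4/3*e2 e4
(-8/3*e3) R2 = 20/9 + 2*e1 e3 - 8/3*e2 e3 - 32/9*e3 e4
(3/4*e4) R2 = -1 - 9/16*e1 e4 + 3/4*e2 e4 - 5/8*e3 e4
Summing the partial products and collecting blades:
Answer: 20/9 - 3/4*e1 e2 + 2*e1 e3 - 9/16*e1 e4 - 11/6*e2 e3 + 25/12*e2 e4 - 301/72*e3 e4


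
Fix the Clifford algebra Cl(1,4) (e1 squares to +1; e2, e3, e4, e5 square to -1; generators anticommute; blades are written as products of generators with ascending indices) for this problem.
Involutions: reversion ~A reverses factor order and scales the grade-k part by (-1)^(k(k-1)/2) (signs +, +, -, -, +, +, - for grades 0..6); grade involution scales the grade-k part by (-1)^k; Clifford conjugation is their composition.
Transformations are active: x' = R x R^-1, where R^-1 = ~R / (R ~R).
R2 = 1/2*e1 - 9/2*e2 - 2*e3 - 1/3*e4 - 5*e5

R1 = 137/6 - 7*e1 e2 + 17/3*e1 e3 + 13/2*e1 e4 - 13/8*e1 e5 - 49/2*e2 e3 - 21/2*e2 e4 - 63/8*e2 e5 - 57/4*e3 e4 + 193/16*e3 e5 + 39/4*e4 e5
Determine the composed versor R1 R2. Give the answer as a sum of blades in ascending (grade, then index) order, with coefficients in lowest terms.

Distribute over the terms of R2 (each basis-blade product reordered to ascending indices, repeated generators contracted through their squares):
R1 (1/2*e1) = 137/12*e1 + 7/2*e2 - 17/6*e3 - 13/4*e4 + 13/16*e5 - 49/4*e1 e2 e3 - 21/4*e1 e2 e4 - 63/16*e1 e2 e5 - 57/8*e1 e3 e4 + 193/32*e1 e3 e5 + 39/8*e1 e4 e5
R1 (-9/2*e2) = -63/2*e1 - 411/4*e2 + 441/4*e3 + 189/4*e4 + 567/16*e5 + 51/2*e1 e2 e3 + 117/4*e1 e2 e4 - 117/16*e1 e2 e5 + 513/8*e2 e3 e4 - 1737/32*e2 e3 e5 - 351/8*e2 e4 e5
R1 (-2*e3) = 34/3*e1 - 49*e2 - 137/3*e3 + 57/2*e4 - 193/8*e5 + 14*e1 e2 e3 + 13*e1 e3 e4 - 13/4*e1 e3 e5 - 21*e2 e3 e4 - 63/4*e2 e3 e5 - 39/2*e3 e4 e5
R1 (-1/3*e4) = 13/6*e1 - 7/2*e2 - 19/4*e3 - 137/18*e4 - 13/4*e5 + 7/3*e1 e2 e4 - 17/9*e1 e3 e4 - 13/24*e1 e4 e5 + 49/6*e2 e3 e4 - 21/8*e2 e4 e5 + 193/48*e3 e4 e5
R1 (-5*e5) = -65/8*e1 - 315/8*e2 + 965/16*e3 + 195/4*e4 - 685/6*e5 + 35*e1 e2 e5 - 85/3*e1 e3 e5 - 65/2*e1 e4 e5 + 245/2*e2 e3 e5 + 105/2*e2 e4 e5 + 285/4*e3 e4 e5
Summing the partial products and collecting blades:
Answer: -353/24*e1 - 1529/8*e2 + 1877/16*e3 + 4091/36*e4 - 2527/24*e5 + 109/4*e1 e2 e3 + 79/3*e1 e2 e4 + 95/4*e1 e2 e5 + 287/72*e1 e3 e4 - 2453/96*e1 e3 e5 - 169/6*e1 e4 e5 + 1231/24*e2 e3 e4 + 1679/32*e2 e3 e5 + 6*e2 e4 e5 + 2677/48*e3 e4 e5


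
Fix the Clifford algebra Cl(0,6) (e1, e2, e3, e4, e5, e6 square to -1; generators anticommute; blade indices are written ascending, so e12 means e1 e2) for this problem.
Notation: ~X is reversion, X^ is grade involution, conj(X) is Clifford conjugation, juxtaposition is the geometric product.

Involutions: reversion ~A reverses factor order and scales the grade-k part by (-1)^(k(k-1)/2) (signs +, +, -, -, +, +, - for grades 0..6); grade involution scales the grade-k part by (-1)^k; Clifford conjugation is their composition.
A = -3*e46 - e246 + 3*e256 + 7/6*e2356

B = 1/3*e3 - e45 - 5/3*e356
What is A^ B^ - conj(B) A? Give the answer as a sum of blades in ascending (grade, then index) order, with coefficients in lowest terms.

first term: 35/18*e2 + 5*e23 - 3*e56 + 3*e246 + 25/18*e256 - 5*e345 + e346 + 5/3*e2345 - 3/2*e2346 + e2356
second term: 35/18*e2 - 5*e23 - 3*e56 - 3*e246 - 25/18*e256 - 5*e345 + e346 + 5/3*e2345 - 3/2*e2346 + e2356
Answer: 10*e23 + 6*e246 + 25/9*e256


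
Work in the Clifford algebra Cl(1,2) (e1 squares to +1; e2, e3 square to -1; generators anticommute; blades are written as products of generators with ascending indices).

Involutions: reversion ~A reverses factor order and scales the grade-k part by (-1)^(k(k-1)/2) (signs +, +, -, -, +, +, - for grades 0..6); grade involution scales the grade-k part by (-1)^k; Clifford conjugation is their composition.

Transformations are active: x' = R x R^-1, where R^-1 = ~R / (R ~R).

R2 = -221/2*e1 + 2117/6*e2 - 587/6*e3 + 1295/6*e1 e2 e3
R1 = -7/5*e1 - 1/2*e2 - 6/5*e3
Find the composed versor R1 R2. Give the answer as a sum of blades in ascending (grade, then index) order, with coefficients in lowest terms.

Distribute over the terms of R1 (each basis-blade product reordered to ascending indices, repeated generators contracted through their squares):
(-7/5*e1) R2 = 1547/10 - 14819/30*e1 e2 + 4109/30*e1 e3 - 1813/6*e2 e3
(-1/2*e2) R2 = 2117/12 - 221/4*e1 e2 - 1295/12*e1 e3 + 587/12*e2 e3
(-6/5*e3) R2 = -587/5 + 259*e1 e2 - 663/5*e1 e3 + 2117/5*e2 e3
Summing the partial products and collecting blades:
Answer: 12823/60 - 17413/60*e1 e2 - 2071/20*e1 e3 + 3403/20*e2 e3


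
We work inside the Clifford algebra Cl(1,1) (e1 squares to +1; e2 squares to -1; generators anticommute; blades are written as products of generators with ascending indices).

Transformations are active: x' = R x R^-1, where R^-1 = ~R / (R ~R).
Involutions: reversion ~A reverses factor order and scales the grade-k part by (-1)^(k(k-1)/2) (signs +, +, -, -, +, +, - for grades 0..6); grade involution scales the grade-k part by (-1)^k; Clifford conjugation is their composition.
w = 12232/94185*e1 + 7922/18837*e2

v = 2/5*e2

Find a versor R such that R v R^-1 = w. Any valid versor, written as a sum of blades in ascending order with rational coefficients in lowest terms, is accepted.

R = v + w = 12232/94185*e1 + 77284/94185*e2 works: the equal norms (-4/25) guarantee its sandwich swaps v into w.
Answer: 12232/94185*e1 + 77284/94185*e2


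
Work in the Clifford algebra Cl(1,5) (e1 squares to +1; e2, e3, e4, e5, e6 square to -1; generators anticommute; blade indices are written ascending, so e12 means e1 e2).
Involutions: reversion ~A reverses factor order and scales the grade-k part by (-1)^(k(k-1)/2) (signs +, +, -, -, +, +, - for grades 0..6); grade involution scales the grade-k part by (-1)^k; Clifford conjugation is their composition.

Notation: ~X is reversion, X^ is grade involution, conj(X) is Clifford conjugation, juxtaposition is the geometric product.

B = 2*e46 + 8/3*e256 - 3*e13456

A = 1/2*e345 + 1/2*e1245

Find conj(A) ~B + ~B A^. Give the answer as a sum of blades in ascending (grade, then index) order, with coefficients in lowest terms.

first term: 3/2*e16 - 4/3*e146 - 3/2*e236 - e356 - e1256 - 4/3*e2346
second term: -3/2*e16 - 4/3*e146 + 3/2*e236 - e356 + e1256 + 4/3*e2346
Answer: -8/3*e146 - 2*e356


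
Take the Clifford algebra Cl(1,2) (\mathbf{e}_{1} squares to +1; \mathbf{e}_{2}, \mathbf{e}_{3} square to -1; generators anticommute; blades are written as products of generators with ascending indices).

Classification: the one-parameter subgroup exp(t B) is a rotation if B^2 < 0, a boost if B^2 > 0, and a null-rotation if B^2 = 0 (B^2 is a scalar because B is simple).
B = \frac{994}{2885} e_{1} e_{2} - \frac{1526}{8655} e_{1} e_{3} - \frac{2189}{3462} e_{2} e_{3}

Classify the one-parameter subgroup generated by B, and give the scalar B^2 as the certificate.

B^2 term by term: the squares give (\frac{994}{2885})^2*(e_{1} e_{2})^2 + (-\frac{1526}{8655})^2*(e_{1} e_{3})^2 + (-\frac{2189}{3462})^2*(e_{2} e_{3})^2 = \frac{988036}{8323225}*(+1) + \frac{2328676}{74909025}*(+1) + \frac{4791721}{11985444}*(-1) = -\frac{1}{4} (each basis 2-blade squares to minus the product of its generators' squares); cross terms between blades sharing an index anticommute and cancel. So B^2 = -\frac{1}{4}.
Answer: rotation, certificate B^2 = -\frac{1}{4}. The class reads off the invariant scalar -\frac{1}{4} directly.


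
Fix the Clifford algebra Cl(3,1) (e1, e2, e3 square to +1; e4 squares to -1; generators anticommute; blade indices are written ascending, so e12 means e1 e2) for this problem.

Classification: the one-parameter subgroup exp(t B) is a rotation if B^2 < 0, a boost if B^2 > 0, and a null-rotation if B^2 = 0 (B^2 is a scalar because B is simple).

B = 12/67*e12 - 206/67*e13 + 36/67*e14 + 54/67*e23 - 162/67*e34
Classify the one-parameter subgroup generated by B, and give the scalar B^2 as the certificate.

B^2 term by term: the squares give (12/67)^2*(e12)^2 + (-206/67)^2*(e13)^2 + (36/67)^2*(e14)^2 + (54/67)^2*(e23)^2 + (-162/67)^2*(e34)^2 = 144/4489*(-1) + 42436/4489*(-1) + 1296/4489*(+1) + 2916/4489*(-1) + 26244/4489*(+1) = -4 (each basis 2-blade squares to minus the product of its generators' squares); cross terms between blades sharing an index anticommute and cancel; the commuting (index-disjoint) pairs give grade-4 terms 2*c*c'*(blade product), which cancel blade by blade — e1234: -3888/4489 + 3888/4489 = 0 — confirming B is simple. So B^2 = -4.
Answer: rotation, certificate B^2 = -4. Key observation: B^2 = -4 is a conjugation invariant, so its sign decides the class regardless of the surface form of B.


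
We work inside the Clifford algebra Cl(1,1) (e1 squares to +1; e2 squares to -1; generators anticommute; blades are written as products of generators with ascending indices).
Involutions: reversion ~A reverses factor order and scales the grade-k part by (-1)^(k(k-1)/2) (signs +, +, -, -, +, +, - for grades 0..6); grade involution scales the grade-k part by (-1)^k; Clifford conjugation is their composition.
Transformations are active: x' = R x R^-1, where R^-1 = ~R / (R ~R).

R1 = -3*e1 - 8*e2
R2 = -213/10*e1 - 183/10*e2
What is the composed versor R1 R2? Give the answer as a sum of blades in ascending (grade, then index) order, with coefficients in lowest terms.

Distribute over the terms of R1 (each basis-blade product reordered to ascending indices, repeated generators contracted through their squares):
(-3*e1) R2 = 639/10 + 549/10*e1 e2
(-8*e2) R2 = -732/5 - 852/5*e1 e2
Summing the partial products and collecting blades:
Answer: -165/2 - 231/2*e1 e2


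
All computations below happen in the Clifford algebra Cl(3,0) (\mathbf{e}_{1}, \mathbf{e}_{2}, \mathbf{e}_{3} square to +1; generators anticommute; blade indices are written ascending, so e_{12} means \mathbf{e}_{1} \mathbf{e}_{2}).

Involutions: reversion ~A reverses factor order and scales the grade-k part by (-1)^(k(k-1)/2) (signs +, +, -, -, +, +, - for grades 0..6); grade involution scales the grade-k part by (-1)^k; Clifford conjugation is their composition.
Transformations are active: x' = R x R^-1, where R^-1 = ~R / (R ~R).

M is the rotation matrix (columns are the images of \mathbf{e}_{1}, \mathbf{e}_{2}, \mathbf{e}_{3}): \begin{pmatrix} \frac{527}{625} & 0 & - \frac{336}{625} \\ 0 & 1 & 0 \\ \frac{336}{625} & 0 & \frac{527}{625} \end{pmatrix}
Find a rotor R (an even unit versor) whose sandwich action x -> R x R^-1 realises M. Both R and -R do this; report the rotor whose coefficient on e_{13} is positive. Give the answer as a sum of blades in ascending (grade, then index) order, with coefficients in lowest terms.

Method: write R = a + b12*e_{12} + b13*e_{13} + b23*e_{23} with a^2 + b12^2 + b13^2 + b23^2 = 1 (so R^-1 = ~R). Expanding the columns R e_j ~R gives tr M = 4a^2 - 1 and, from the antisymmetric part, M21 - M12 = -4a*b12, M13 - M31 = 4a*b13, M32 - M23 = -4a*b23.
Here tr M = \frac{1679}{625}, so a^2 = (1 + tr M)/4 = \frac{576}{625} and a = ±\frac{24}{25}. Taking a = \frac{24}{25}: M21 - M12 = 0, M13 - M31 = -\frac{672}{625}, M32 - M23 = 0, giving b12 = 0, b13 = -\frac{7}{25}, b23 = 0, i.e. R = \frac{24}{25} - \frac{7}{25} e_{13}.
Its e_{13} coefficient is negative, so report the other preimage -R.
Answer: -\frac{24}{25} + \frac{7}{25} e_{13}. Sheet selection: the two-to-one cover makes ±R indistinguishable at the matrix level (trace \frac{1679}{625}), so uniqueness comes from the required sign on e_{13}.


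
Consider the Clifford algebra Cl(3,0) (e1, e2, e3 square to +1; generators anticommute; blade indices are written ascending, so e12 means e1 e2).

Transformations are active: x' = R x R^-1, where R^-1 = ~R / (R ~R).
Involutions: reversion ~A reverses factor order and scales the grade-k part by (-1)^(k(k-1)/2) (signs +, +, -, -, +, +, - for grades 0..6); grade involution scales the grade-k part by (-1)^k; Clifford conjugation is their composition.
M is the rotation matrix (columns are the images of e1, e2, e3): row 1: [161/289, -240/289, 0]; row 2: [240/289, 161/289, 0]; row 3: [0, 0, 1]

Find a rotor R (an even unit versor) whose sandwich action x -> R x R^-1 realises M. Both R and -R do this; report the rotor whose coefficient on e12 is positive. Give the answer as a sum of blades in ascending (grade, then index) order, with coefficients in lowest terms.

Method: write R = a + b12*e12 + b13*e13 + b23*e23 with a^2 + b12^2 + b13^2 + b23^2 = 1 (so R^-1 = ~R). Expanding the columns R e_j ~R gives tr M = 4a^2 - 1 and, from the antisymmetric part, M21 - M12 = -4a*b12, M13 - M31 = 4a*b13, M32 - M23 = -4a*b23.
Here tr M = 611/289, so a^2 = (1 + tr M)/4 = 225/289 and a = ±15/17. Taking a = 15/17: M21 - M12 = 480/289, M13 - M31 = 0, M32 - M23 = 0, giving b12 = -8/17, b13 = 0, b23 = 0, i.e. R = 15/17 - 8/17*e12.
Its e12 coefficient is negative, so report the other preimage -R.
Answer: -15/17 + 8/17*e12. Why the constraint matters: R and -R act identically through the sandwich — M has trace 611/289 either way — so only the sign condition on e12 picks one of the two preimages.


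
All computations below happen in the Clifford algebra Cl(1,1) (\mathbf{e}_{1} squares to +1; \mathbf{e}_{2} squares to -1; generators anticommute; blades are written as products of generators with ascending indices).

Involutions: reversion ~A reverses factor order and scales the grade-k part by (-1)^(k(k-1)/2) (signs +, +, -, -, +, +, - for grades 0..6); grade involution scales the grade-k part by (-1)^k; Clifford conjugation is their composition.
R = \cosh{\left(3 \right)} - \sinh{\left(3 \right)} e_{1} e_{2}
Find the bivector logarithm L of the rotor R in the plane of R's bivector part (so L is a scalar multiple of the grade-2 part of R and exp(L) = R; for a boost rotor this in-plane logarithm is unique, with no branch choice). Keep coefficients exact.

The scalar part of R is \cosh{\left(3 \right)}, giving the rapidity magnitude (cosh is even); the bivector part supplies orientation, its quotient by sinh of the rapidity is the plane, and L = rapidity * plane — unique in that plane, since flipping both signs leaves L unchanged.
Concretely: cosh(rapidity) = \cosh{\left(3 \right)} gives rapidity = ±3, and since rapidity/sinh(rapidity) is even the sign is immaterial: L = (rapidity/sinh(rapidity)) * <R>_2 = (\frac{3}{\sinh{\left(3 \right)}}) * <R>_2.
Answer: -3 e_{1} e_{2}


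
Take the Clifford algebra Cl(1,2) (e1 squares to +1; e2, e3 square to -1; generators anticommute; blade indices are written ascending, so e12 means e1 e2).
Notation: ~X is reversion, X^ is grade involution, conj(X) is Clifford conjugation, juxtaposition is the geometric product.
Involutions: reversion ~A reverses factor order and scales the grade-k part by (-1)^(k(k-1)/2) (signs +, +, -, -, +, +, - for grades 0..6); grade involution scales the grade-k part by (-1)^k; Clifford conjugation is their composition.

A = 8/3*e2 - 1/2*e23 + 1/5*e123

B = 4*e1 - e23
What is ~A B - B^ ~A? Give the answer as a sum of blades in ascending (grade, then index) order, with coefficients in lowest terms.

first term: 1/2 - 1/5*e1 + 8/3*e3 - 32/3*e12 - 4/5*e23 + 2*e123
second term: 1/2 - 1/5*e1 - 8/3*e3 - 32/3*e12 + 4/5*e23 - 2*e123
Answer: 16/3*e3 - 8/5*e23 + 4*e123


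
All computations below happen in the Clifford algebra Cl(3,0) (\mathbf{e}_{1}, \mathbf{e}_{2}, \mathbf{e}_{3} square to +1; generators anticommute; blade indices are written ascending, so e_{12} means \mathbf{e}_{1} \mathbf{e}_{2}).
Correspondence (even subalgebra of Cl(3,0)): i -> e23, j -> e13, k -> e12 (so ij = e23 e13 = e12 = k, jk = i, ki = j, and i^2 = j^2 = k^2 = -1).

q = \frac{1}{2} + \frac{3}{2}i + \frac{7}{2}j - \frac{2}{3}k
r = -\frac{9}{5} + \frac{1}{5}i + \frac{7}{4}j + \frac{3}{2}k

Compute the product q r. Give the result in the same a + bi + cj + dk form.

In blades: q = \frac{1}{2} - \frac{2}{3} e_{12} + \frac{7}{2} e_{13} + \frac{3}{2} e_{23}, r = -\frac{9}{5} + \frac{3}{2} e_{12} + \frac{7}{4} e_{13} + \frac{1}{5} e_{23}.
Distribute q over r term by term (generator squares from the signature, products reordered to ascending indices): (\frac{1}{2})*r = -\frac{9}{10} + \frac{3}{4} e_{12} + \frac{7}{8} e_{13} + \frac{1}{10} e_{23}; (-\frac{2}{3} e_{12})*r = 1 + \frac{6}{5} e_{12} - \frac{2}{15} e_{13} + \frac{7}{6} e_{23}; (\frac{7}{2} e_{13})*r = -\frac{49}{8} - \frac{7}{10} e_{12} - \frac{63}{10} e_{13} + \frac{21}{4} e_{23}; (\frac{3}{2} e_{23})*r = -\frac{3}{10} + \frac{21}{8} e_{12} - \frac{9}{4} e_{13} - \frac{27}{10} e_{23}.
Sum: -\frac{253}{40} + \frac{31}{8} e_{12} - \frac{937}{120} e_{13} + \frac{229}{60} e_{23}; translating back through the correspondence:
Answer: -\frac{253}{40} + \frac{229}{60}i - \frac{937}{120}j + \frac{31}{8}k


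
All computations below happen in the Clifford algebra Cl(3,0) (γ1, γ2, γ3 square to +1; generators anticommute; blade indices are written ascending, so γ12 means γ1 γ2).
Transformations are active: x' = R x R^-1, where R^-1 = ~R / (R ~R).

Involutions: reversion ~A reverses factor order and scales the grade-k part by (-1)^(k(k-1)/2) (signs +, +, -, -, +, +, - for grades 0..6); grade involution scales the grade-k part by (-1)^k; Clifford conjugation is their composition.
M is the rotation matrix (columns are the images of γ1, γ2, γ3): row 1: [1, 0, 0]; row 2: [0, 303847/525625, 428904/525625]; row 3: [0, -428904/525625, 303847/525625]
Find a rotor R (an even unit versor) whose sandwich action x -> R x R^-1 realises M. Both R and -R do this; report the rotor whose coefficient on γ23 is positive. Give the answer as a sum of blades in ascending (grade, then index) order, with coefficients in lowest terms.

Method: write R = a + b12*γ12 + b13*γ13 + b23*γ23 with a^2 + b12^2 + b13^2 + b23^2 = 1 (so R^-1 = ~R). Expanding the columns R e_j ~R gives tr M = 4a^2 - 1 and, from the antisymmetric part, M21 - M12 = -4a*b12, M13 - M31 = 4a*b13, M32 - M23 = -4a*b23.
Here tr M = 1133319/525625, so a^2 = (1 + tr M)/4 = 414736/525625 and a = ±644/725. Taking a = 644/725: M21 - M12 = 0, M13 - M31 = 0, M32 - M23 = -857808/525625, giving b12 = 0, b13 = 0, b23 = 333/725, i.e. R = 644/725 + 333/725*γ23.
Its γ23 coefficient is already positive.
Answer: 644/725 + 333/725*γ23. Why the constraint matters: R and -R act identically through the sandwich — M has trace 1133319/525625 either way — so only the sign condition on γ23 picks one of the two preimages.


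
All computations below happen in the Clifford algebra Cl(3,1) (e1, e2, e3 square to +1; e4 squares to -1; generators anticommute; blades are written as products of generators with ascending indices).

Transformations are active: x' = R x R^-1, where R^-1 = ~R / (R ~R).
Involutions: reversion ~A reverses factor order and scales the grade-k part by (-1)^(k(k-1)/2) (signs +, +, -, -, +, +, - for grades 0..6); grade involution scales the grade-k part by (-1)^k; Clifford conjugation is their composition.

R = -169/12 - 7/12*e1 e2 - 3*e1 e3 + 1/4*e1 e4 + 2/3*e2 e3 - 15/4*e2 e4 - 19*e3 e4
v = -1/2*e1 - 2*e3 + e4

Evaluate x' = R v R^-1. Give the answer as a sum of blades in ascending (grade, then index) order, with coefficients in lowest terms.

~R = -169/12 + 7/12*e1 e2 + 3*e1 e3 - 1/4*e1 e4 - 2/3*e2 e3 + 15/4*e2 e4 + 19*e3 e4, and R ~R = -167, so R^-1 = ~R / (-167).
R v = 307/24*e1 + 17/8*e2 + 137/3*e3 - 1247/24*e4 + 5/6*e1 e2 e3 + 31/24*e1 e2 e4 + 7*e1 e3 e4 - 41/6*e2 e3 e4
Answer: e1 + 2511/1336*e2 + 3133/334*e3 - 12623/1336*e4


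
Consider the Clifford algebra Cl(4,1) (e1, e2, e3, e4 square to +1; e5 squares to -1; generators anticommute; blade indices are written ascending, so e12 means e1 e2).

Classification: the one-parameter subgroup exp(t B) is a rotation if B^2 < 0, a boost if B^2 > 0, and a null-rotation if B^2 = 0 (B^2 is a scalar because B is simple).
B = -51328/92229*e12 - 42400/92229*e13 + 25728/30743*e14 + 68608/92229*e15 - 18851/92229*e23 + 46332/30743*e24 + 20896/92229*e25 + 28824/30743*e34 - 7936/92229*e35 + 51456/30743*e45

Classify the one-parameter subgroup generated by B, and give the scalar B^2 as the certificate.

B^2 term by term: the squares give (-51328/92229)^2*(e12)^2 + (-42400/92229)^2*(e13)^2 + (25728/30743)^2*(e14)^2 + (68608/92229)^2*(e15)^2 + (-18851/92229)^2*(e23)^2 + (46332/30743)^2*(e24)^2 + (20896/92229)^2*(e25)^2 + (28824/30743)^2*(e34)^2 + (-7936/92229)^2*(e35)^2 + (51456/30743)^2*(e45)^2 = 2634563584/8506188441*(-1) + 1797760000/8506188441*(-1) + 661929984/945132049*(-1) + 4707057664/8506188441*(+1) + 355360201/8506188441*(-1) + 2146654224/945132049*(-1) + 436642816/8506188441*(+1) + 830822976/945132049*(-1) + 62980096/8506188441*(+1) + 2647719936/945132049*(+1) = -1 (each basis 2-blade squares to minus the product of its generators' squares); cross terms between blades sharing an index anticommute and cancel; the commuting (index-disjoint) pairs give grade-4 terms 2*c*c'*(blade product), which cancel blade by blade — e1234: -986318848/945132049 + 1309651200/945132049 - 323332352/945132049 = 0; e1235: 814678016/8506188441 + 1771980800/8506188441 - 2586658816/8506188441 = 0; e1245: -1760755712/945132049 - 358408192/945132049 + 2119163904/945132049 = 0; e1345: -1454489600/945132049 + 136118272/945132049 + 1318371328/945132049 = 0; e2345: -646664704/945132049 + 245127168/945132049 + 401537536/945132049 = 0 — confirming B is simple. So B^2 = -1.
Answer: rotation, certificate B^2 = -1. Because -1 is invariant under every versor sandwich, the classification follows from its sign alone.


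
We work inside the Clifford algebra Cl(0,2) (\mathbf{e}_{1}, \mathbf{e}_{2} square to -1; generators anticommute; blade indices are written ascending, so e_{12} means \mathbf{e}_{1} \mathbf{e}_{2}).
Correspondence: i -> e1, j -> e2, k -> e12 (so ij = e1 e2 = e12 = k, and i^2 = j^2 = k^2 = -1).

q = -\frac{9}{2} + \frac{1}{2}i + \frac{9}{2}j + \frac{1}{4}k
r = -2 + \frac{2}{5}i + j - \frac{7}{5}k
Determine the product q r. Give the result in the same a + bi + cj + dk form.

In blades: q = -\frac{9}{2} + \frac{1}{2} e_{1} + \frac{9}{2} e_{2} + \frac{1}{4} e_{12}, r = -2 + \frac{2}{5} e_{1} + e_{2} - \frac{7}{5} e_{12}.
Distribute q over r term by term (generator squares from the signature, products reordered to ascending indices): (-\frac{9}{2})*r = 9 - \frac{9}{5} e_{1} - \frac{9}{2} e_{2} + \frac{63}{10} e_{12}; (\frac{1}{2} e_{1})*r = -\frac{1}{5} - e_{1} + \frac{7}{10} e_{2} + \frac{1}{2} e_{12}; (\frac{9}{2} e_{2})*r = -\frac{9}{2} - \frac{63}{10} e_{1} - 9 e_{2} - \frac{9}{5} e_{12}; (\frac{1}{4} e_{12})*r = \frac{7}{20} - \frac{1}{4} e_{1} + \frac{1}{10} e_{2} - \frac{1}{2} e_{12}.
Sum: \frac{93}{20} - \frac{187}{20} e_{1} - \frac{127}{10} e_{2} + \frac{9}{2} e_{12}; translating back through the correspondence:
Answer: \frac{93}{20} - \frac{187}{20}i - \frac{127}{10}j + \frac{9}{2}k


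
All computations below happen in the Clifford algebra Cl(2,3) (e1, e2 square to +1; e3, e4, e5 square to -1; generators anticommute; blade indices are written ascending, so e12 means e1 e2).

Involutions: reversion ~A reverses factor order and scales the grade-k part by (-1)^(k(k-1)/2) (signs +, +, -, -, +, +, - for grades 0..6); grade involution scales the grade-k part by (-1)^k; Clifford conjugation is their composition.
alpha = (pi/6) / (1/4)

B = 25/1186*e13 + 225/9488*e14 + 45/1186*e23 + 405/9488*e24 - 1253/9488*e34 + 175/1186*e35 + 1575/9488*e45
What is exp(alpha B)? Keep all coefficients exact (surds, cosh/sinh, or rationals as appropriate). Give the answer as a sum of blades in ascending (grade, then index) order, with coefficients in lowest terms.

B^2 term by term: the squares give (25/1186)^2*(e13)^2 + (225/9488)^2*(e14)^2 + (45/1186)^2*(e23)^2 + (405/9488)^2*(e24)^2 + (-1253/9488)^2*(e34)^2 + (175/1186)^2*(e35)^2 + (1575/9488)^2*(e45)^2 = 625/1406596*(+1) + 50625/90022144*(+1) + 2025/1406596*(+1) + 164025/90022144*(+1) + 1570009/90022144*(-1) + 30625/1406596*(-1) + 2480625/90022144*(-1) = -1/16 (each basis 2-blade squares to minus the product of its generators' squares); cross terms between blades sharing an index anticommute and cancel; the commuting (index-disjoint) pairs give grade-4 terms 2*c*c'*(blade product), which cancel blade by blade — e1234: -10125/5626384 + 10125/5626384 = 0; e1345: 39375/5626384 - 39375/5626384 = 0; e2345: 70875/5626384 - 70875/5626384 = 0 — confirming B is simple. So B^2 = -1/16.
B^2 = -1/16 — since the square is negative, the closed form is circular: l = 1/4, alpha*l = pi/6, so exp(alpha B) = cos(pi/6) + (sin(pi/6)/(1/4))*B = sqrt(3)/2 + (2)*B.
Answer: sqrt(3)/2 + 25/593*e13 + 225/4744*e14 + 45/593*e23 + 405/4744*e24 - 1253/4744*e34 + 175/593*e35 + 1575/4744*e45


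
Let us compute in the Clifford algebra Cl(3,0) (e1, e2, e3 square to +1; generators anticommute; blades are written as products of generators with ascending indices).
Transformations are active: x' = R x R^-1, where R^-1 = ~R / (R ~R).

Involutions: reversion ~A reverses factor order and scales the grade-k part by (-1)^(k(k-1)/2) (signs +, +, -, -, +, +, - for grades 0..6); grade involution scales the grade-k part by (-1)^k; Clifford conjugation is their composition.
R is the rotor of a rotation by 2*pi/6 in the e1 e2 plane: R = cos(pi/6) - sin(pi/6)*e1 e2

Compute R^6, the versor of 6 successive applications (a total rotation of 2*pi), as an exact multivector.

Because a rotor carries half the rotation angle, composing 6 copies of this e1 e2-plane rotor multiplies the phase: 6*(pi/6) = pi, hence R^6 = cos(pi) - sin(pi)*e1 e2.
cos(pi) = -1 and sin(pi) = 0, so R^6 = -1. The total rotation 2*pi is 1 full turn, so every vector returns to itself, yet the rotor is -1, on the OTHER sheet of the double cover (an odd number of 2*pi turns).
Answer: -1


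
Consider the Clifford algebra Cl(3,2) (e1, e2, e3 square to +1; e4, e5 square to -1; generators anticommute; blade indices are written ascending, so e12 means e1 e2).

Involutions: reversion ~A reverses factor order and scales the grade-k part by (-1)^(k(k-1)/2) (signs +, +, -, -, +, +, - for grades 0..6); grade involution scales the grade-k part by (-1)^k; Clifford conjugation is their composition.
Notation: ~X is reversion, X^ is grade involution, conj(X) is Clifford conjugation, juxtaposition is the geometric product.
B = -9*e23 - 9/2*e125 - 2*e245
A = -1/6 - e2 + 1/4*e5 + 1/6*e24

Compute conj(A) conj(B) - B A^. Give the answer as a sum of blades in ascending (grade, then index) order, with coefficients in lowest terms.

first term: 9*e3 + 1/3*e5 - 9/8*e12 + 9/2*e15 - 3/2*e23 - 1/2*e24 - 3/2*e34 - 2*e45 + 3/4*e125 - 3/4*e145 - 9/4*e235 + 1/3*e245
second term: 9*e3 - 1/3*e5 - 9/8*e12 + 9/2*e15 + 3/2*e23 - 1/2*e24 + 3/2*e34 - 2*e45 + 3/4*e125 - 3/4*e145 + 9/4*e235 + 1/3*e245
Answer: 2/3*e5 - 3*e23 - 3*e34 - 9/2*e235


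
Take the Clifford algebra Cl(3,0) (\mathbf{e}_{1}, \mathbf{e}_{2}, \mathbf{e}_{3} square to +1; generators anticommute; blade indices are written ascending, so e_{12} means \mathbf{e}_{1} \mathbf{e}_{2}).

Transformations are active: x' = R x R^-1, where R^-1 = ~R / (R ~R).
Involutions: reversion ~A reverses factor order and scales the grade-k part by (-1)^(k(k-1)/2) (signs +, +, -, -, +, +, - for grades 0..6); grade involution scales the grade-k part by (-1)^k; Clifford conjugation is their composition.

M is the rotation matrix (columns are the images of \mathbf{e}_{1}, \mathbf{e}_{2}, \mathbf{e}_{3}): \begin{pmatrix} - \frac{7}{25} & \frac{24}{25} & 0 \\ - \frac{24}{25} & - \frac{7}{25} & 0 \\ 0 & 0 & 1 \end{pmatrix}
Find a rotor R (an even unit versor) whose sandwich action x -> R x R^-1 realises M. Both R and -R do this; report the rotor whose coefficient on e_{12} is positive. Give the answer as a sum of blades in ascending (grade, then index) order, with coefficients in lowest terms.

Method: write R = a + b12*e_{12} + b13*e_{13} + b23*e_{23} with a^2 + b12^2 + b13^2 + b23^2 = 1 (so R^-1 = ~R). Expanding the columns R e_j ~R gives tr M = 4a^2 - 1 and, from the antisymmetric part, M21 - M12 = -4a*b12, M13 - M31 = 4a*b13, M32 - M23 = -4a*b23.
Here tr M = \frac{11}{25}, so a^2 = (1 + tr M)/4 = \frac{9}{25} and a = ±\frac{3}{5}. Taking a = \frac{3}{5}: M21 - M12 = -\frac{48}{25}, M13 - M31 = 0, M32 - M23 = 0, giving b12 = \frac{4}{5}, b13 = 0, b23 = 0, i.e. R = \frac{3}{5} + \frac{4}{5} e_{12}.
Its e_{12} coefficient is already positive.
Answer: \frac{3}{5} + \frac{4}{5} e_{12}. Note: both R and -R realise this M (trace \frac{11}{25}); the covering map identifies them, and the e_{12}-coefficient sign is the tie-breaker.


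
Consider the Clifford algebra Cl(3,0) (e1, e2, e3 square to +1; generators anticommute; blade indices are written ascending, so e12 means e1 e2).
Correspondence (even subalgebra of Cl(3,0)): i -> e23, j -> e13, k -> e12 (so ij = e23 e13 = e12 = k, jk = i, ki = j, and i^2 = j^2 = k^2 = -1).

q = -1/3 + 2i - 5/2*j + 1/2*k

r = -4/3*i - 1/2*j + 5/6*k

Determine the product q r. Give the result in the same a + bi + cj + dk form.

In blades: q = -1/3 + 1/2*e12 - 5/2*e13 + 2*e23, r = 5/6*e12 - 1/2*e13 - 4/3*e23.
Distribute q over r term by term (generator squares from the signature, products reordered to ascending indices): (-1/3)*r = -5/18*e12 + 1/6*e13 + 4/9*e23; (1/2*e12)*r = -5/12 - 2/3*e13 + 1/4*e23; (-5/2*e13)*r = -5/4 - 10/3*e12 - 25/12*e23; (2*e23)*r = 8/3 - e12 - 5/3*e13.
Sum: 1 - 83/18*e12 - 13/6*e13 - 25/18*e23; translating back through the correspondence:
Answer: 1 - 25/18*i - 13/6*j - 83/18*k


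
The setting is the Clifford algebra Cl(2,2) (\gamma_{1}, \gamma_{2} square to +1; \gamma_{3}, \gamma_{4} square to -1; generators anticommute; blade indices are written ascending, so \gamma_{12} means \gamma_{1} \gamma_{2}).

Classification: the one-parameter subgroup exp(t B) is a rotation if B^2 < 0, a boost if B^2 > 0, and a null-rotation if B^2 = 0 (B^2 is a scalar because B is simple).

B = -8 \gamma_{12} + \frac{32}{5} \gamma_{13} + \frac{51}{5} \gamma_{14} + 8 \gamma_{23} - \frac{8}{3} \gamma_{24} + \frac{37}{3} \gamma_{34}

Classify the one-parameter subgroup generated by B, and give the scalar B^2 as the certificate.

B^2 term by term: the squares give (-8)^2*(\gamma_{12})^2 + (\frac{32}{5})^2*(\gamma_{13})^2 + (\frac{51}{5})^2*(\gamma_{14})^2 + (8)^2*(\gamma_{23})^2 + (-\frac{8}{3})^2*(\gamma_{24})^2 + (\frac{37}{3})^2*(\gamma_{34})^2 = 64*(-1) + \frac{1024}{25}*(+1) + \frac{2601}{25}*(+1) + 64*(+1) + \frac{64}{9}*(+1) + \frac{1369}{9}*(-1) = 0 (each basis 2-blade squares to minus the product of its generators' squares); cross terms between blades sharing an index anticommute and cancel; the commuting (index-disjoint) pairs give grade-4 terms 2*c*c'*(blade product), which cancel blade by blade — \gamma_{1234}: -\frac{592}{3} + \frac{512}{15} + \frac{816}{5} = 0 — confirming B is simple. So B^2 = 0.
Answer: null-rotation, certificate B^2 = 0. No conjugation can change B^2 = 0; the sign gives the class.


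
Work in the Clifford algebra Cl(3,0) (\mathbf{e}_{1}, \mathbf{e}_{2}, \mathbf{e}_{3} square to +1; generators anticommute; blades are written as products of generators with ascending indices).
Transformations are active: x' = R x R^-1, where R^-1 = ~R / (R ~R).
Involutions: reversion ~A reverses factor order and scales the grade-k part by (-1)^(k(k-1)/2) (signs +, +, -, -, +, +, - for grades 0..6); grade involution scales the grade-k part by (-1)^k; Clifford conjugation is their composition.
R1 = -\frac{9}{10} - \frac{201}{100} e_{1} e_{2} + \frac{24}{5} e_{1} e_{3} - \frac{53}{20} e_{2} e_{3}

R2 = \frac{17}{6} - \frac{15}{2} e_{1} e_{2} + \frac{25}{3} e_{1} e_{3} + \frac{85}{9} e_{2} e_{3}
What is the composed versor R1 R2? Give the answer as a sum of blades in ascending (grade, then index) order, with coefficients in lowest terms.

Distribute over the terms of R1 (each basis-blade product reordered to ascending indices, repeated generators contracted through their squares):
(-\frac{9}{10}) R2 = -\frac{51}{20} + \frac{27}{4} e_{1} e_{2} - \frac{15}{2} e_{1} e_{3} - \frac{17}{2} e_{2} e_{3}
(-\frac{201}{100} e_{1} e_{2}) R2 = -\frac{603}{40} - \frac{1139}{200} e_{1} e_{2} - \frac{1139}{60} e_{1} e_{3} + \frac{67}{4} e_{2} e_{3}
(\frac{24}{5} e_{1} e_{3}) R2 = -40 - \frac{136}{3} e_{1} e_{2} + \frac{68}{5} e_{1} e_{3} - 36 e_{2} e_{3}
(-\frac{53}{20} e_{2} e_{3}) R2 = \frac{901}{36} - \frac{265}{12} e_{1} e_{2} - \frac{159}{8} e_{1} e_{3} - \frac{901}{120} e_{2} e_{3}
Summing the partial products and collecting blades:
Answer: -\frac{2347}{72} - \frac{39817}{600} e_{1} e_{2} - \frac{3931}{120} e_{1} e_{3} - \frac{4231}{120} e_{2} e_{3}
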